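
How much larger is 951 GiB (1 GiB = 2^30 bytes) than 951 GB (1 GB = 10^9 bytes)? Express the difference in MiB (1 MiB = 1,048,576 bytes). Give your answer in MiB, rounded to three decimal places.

951 GiB = 951 × 1,073,741,824 = 1,021,128,474,624 bytes
951 GB = 951 × 1,000,000,000 = 951,000,000,000 bytes
difference = 70,128,474,624 bytes
70,128,474,624 / 1,048,576 = 66,879.725 MiB

66,879.725 MiB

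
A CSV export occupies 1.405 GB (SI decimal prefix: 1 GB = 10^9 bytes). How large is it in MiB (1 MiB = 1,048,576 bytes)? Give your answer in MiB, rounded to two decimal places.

1,339.91 MiB

1.405 GB = 1.405 × 10^9 bytes = 1,405,000,000 bytes
1 MiB = 2^20 bytes = 1,048,576 bytes
1,405,000,000 / 1,048,576 = 1,339.91 MiB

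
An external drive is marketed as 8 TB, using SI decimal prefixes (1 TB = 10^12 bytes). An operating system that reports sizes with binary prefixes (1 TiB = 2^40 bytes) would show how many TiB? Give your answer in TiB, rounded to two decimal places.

7.28 TiB

8 TB = 8 × 10^12 bytes = 8,000,000,000,000 bytes
1 TiB = 2^40 bytes = 1,099,511,627,776 bytes
8,000,000,000,000 / 1,099,511,627,776 = 7.28 TiB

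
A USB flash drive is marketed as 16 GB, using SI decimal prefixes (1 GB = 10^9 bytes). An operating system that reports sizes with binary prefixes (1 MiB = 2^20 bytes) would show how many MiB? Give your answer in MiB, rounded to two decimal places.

16 GB = 16 × 10^9 bytes = 16,000,000,000 bytes
1 MiB = 2^20 bytes = 1,048,576 bytes
16,000,000,000 / 1,048,576 = 15,258.79 MiB

15,258.79 MiB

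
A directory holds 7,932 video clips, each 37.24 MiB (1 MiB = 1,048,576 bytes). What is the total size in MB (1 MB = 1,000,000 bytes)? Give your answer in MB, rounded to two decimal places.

Total = 7,932 × 37.24 MiB = 295387.68 MiB
= 295387.68 × 1,048,576 bytes = 309,736,431,943.68 bytes
1 MB = 1,000,000 bytes
309,736,431,943.68 / 1,000,000 = 309,736.43 MB

309,736.43 MB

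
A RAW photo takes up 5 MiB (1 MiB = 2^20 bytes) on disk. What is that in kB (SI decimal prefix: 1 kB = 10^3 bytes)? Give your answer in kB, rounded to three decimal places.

5,242.880 kB

5 MiB × 1,048,576 bytes/MiB = 5,242,880 bytes
1 kB = 1,000 bytes
5,242,880 / 1,000 = 5,242.880 kB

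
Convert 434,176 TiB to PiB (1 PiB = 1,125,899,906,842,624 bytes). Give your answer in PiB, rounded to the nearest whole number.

434,176 TiB × 1,099,511,627,776 bytes/TiB = 477,381,560,501,272,576 bytes
1 PiB = 1,125,899,906,842,624 bytes
477,381,560,501,272,576 / 1,125,899,906,842,624 = 424 PiB

424 PiB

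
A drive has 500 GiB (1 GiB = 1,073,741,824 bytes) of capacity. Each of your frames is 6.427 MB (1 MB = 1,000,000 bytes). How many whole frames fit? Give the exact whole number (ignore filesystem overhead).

Capacity: 500 GiB = 536,870,912,000 bytes
Per item: 6.427 MB = 6,427,000 bytes
⌊536,870,912,000 / 6,427,000⌋ = 83,533

83,533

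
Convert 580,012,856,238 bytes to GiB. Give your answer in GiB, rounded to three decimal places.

540.179 GiB

580,012,856,238 bytes given.
1 GiB = 1,073,741,824 bytes
580,012,856,238 / 1,073,741,824 = 540.179 GiB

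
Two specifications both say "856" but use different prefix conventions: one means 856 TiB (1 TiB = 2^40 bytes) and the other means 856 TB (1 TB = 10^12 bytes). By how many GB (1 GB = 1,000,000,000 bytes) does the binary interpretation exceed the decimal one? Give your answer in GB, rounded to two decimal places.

856 TiB = 856 × 1,099,511,627,776 = 941,181,953,376,256 bytes
856 TB = 856 × 1,000,000,000,000 = 856,000,000,000,000 bytes
difference = 85,181,953,376,256 bytes
85,181,953,376,256 / 1,000,000,000 = 85,181.95 GB

85,181.95 GB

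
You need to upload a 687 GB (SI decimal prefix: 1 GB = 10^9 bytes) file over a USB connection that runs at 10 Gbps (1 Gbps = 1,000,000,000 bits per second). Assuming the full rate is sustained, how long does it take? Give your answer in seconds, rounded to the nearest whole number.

550 seconds

687 GB = 687,000,000,000 bytes = 5,496,000,000,000 bits
10 Gbps = 10,000,000,000 bits/s
time = 5,496,000,000,000 / 10,000,000,000 = 550 s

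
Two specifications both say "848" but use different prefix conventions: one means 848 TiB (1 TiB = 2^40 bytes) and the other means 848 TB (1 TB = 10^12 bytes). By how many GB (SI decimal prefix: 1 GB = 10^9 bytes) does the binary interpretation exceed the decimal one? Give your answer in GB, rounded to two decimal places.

84,385.86 GB

848 TiB = 848 × 1,099,511,627,776 = 932,385,860,354,048 bytes
848 TB = 848 × 1,000,000,000,000 = 848,000,000,000,000 bytes
difference = 84,385,860,354,048 bytes
84,385,860,354,048 / 1,000,000,000 = 84,385.86 GB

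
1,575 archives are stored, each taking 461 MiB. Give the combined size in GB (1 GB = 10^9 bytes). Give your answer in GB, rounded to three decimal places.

Total = 1,575 × 461 MiB = 726,075 MiB
= 726,075 × 1,048,576 bytes = 761,344,819,200 bytes
1 GB = 1,000,000,000 bytes
761,344,819,200 / 1,000,000,000 = 761.345 GB

761.345 GB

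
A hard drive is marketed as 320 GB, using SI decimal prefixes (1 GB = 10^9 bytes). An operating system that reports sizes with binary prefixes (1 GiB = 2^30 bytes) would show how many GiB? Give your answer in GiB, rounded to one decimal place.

320 GB = 320 × 10^9 bytes = 320,000,000,000 bytes
1 GiB = 1,073,741,824 bytes
320,000,000,000 / 1,073,741,824 = 298.0 GiB

298.0 GiB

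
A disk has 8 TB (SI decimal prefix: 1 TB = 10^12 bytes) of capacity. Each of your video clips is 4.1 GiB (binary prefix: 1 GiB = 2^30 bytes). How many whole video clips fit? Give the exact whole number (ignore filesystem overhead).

Capacity: 8 TB = 8,000,000,000,000 bytes
Per item: 4.1 GiB = 4,402,341,478.4 bytes
⌊8,000,000,000,000 / 4,402,341,478.4⌋ = 1,817

1,817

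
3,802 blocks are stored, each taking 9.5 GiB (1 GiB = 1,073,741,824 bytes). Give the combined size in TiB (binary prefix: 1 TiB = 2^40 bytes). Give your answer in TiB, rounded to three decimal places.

35.272 TiB

Total = 3,802 × 9.5 GiB = 36,119 GiB
= 36,119 × 1,073,741,824 bytes = 38,782,480,941,056 bytes
1 TiB = 1,099,511,627,776 bytes
38,782,480,941,056 / 1,099,511,627,776 = 35.272 TiB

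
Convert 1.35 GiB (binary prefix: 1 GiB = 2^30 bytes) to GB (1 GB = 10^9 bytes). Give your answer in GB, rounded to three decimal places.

1.450 GB

1.35 GiB × 1,073,741,824 bytes/GiB = 1,449,551,462.4 bytes
1 GB = 10^9 bytes = 1,000,000,000 bytes
1,449,551,462.4 / 1,000,000,000 = 1.450 GB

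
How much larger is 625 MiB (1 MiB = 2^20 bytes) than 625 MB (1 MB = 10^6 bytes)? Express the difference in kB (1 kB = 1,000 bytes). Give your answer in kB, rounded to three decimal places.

30,360.000 kB

625 MiB = 625 × 1,048,576 = 655,360,000 bytes
625 MB = 625 × 1,000,000 = 625,000,000 bytes
difference = 30,360,000 bytes
30,360,000 / 1,000 = 30,360.000 kB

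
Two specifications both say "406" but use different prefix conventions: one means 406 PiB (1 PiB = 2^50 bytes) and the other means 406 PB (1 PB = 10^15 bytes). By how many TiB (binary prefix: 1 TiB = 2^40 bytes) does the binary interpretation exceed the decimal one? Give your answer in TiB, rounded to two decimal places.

46,489.15 TiB

406 PiB = 406 × 1,125,899,906,842,624 = 457,115,362,178,105,344 bytes
406 PB = 406 × 1,000,000,000,000,000 = 406,000,000,000,000,000 bytes
difference = 51,115,362,178,105,344 bytes
51,115,362,178,105,344 / 1,099,511,627,776 = 46,489.15 TiB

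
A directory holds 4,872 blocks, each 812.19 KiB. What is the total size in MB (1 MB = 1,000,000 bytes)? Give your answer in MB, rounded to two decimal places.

Total = 4,872 × 812.19 KiB = 3956989.68 KiB
= 3956989.68 × 1,024 bytes = 4,051,957,432.32 bytes
1 MB = 1,000,000 bytes
4,051,957,432.32 / 1,000,000 = 4,051.96 MB

4,051.96 MB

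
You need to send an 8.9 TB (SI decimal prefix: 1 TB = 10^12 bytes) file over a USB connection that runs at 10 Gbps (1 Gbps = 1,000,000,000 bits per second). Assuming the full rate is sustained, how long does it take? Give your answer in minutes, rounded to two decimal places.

8.9 TB = 8,900,000,000,000 bytes = 71,200,000,000,000 bits
10 Gbps = 10,000,000,000 bits/s
time = 71,200,000,000,000 / 10,000,000,000 = 7,120.000 s
7,120.000 s / 60 = 118.67 minutes

118.67 minutes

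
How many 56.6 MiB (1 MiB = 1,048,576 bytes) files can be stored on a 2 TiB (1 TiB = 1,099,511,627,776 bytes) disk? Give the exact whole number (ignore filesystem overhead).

Capacity: 2 TiB = 2,199,023,255,552 bytes
Per item: 56.6 MiB = 59,349,401.6 bytes
⌊2,199,023,255,552 / 59,349,401.6⌋ = 37,052

37,052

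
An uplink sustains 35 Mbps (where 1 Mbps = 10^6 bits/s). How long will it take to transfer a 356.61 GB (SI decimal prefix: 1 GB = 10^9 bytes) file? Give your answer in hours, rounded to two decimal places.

22.64 hours

356.61 GB = 356,610,000,000 bytes = 2,852,880,000,000 bits
35 Mbps = 35,000,000 bits/s
time = 2,852,880,000,000 / 35,000,000 = 81,510.8571 s
81,510.8571 s / 3600 = 22.64 hours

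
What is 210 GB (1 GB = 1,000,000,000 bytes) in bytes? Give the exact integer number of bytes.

210,000,000,000 bytes

210 × 1,000,000,000 = 210,000,000,000 bytes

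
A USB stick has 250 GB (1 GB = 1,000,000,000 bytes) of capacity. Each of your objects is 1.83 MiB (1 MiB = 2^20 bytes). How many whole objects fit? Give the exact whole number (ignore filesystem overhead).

130,283

Capacity: 250 GB = 250,000,000,000 bytes
Per item: 1.83 MiB = 1,918,894.08 bytes
⌊250,000,000,000 / 1,918,894.08⌋ = 130,283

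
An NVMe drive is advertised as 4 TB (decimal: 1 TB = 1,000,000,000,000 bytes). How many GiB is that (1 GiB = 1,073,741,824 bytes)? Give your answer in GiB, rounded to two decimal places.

4 TB = 4 × 10^12 bytes = 4,000,000,000,000 bytes
1 GiB = 1,073,741,824 bytes
4,000,000,000,000 / 1,073,741,824 = 3,725.29 GiB

3,725.29 GiB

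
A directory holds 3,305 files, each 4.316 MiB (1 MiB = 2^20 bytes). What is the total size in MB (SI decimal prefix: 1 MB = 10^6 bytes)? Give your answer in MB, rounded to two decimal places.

14,957.29 MB

Total = 3,305 × 4.316 MiB = 14264.38 MiB
= 14264.38 × 1,048,576 bytes = 14,957,286,522.88 bytes
1 MB = 1,000,000 bytes
14,957,286,522.88 / 1,000,000 = 14,957.29 MB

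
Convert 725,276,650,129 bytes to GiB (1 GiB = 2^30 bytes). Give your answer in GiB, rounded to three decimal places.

675.467 GiB

725,276,650,129 bytes given.
1 GiB = 1,073,741,824 bytes
725,276,650,129 / 1,073,741,824 = 675.467 GiB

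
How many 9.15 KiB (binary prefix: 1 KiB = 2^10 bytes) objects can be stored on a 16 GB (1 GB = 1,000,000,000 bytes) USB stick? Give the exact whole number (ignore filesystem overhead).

1,707,650

Capacity: 16 GB = 16,000,000,000 bytes
Per item: 9.15 KiB = 9,369.6 bytes
⌊16,000,000,000 / 9,369.6⌋ = 1,707,650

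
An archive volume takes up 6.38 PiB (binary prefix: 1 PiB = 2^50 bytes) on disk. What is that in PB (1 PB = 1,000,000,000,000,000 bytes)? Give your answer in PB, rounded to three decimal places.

6.38 PiB × 1,125,899,906,842,624 bytes/PiB = 7,183,241,405,655,941.12 bytes
1 PB = 10^15 bytes = 1,000,000,000,000,000 bytes
7,183,241,405,655,941.12 / 1,000,000,000,000,000 = 7.183 PB

7.183 PB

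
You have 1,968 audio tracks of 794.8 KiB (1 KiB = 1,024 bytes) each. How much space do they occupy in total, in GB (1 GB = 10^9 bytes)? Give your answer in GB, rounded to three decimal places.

1.602 GB

Total = 1,968 × 794.8 KiB = 1564166.4 KiB
= 1564166.4 × 1,024 bytes = 1,601,706,393.6 bytes
1 GB = 1,000,000,000 bytes
1,601,706,393.6 / 1,000,000,000 = 1.602 GB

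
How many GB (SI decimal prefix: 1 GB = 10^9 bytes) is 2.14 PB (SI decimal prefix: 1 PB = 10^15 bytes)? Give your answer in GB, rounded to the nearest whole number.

2.14 PB × 1,000,000,000,000,000 bytes/PB = 2,140,000,000,000,000 bytes
1 GB = 10^9 bytes = 1,000,000,000 bytes
2,140,000,000,000,000 / 1,000,000,000 = 2,140,000 GB

2,140,000 GB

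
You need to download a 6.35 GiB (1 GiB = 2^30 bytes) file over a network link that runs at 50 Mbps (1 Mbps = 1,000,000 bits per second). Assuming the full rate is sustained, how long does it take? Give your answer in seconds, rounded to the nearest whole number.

1,091 seconds

6.35 GiB = 6,818,260,582.4 bytes = 54,546,084,659.2 bits
50 Mbps = 50,000,000 bits/s
time = 54,546,084,659.2 / 50,000,000 = 1,091 s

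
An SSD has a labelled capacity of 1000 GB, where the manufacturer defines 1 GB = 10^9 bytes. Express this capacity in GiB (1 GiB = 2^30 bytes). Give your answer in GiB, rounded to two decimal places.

1000 GB × 1,000,000,000 bytes/GB = 1,000,000,000,000 bytes
1 GiB = 1,073,741,824 bytes
1,000,000,000,000 / 1,073,741,824 = 931.32 GiB

931.32 GiB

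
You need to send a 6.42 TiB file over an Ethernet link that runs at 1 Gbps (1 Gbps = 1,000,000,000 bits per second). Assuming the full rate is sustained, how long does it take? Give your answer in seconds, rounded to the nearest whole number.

56,471 seconds

6.42 TiB = 7,058,864,650,321.92 bytes = 56,470,917,202,575.36 bits
1 Gbps = 1,000,000,000 bits/s
time = 56,470,917,202,575.36 / 1,000,000,000 = 56,471 s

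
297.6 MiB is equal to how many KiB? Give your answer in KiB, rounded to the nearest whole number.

297.6 MiB = 297.6 × 2^20 bytes = 312,056,217.6 bytes
1 KiB = 2^10 bytes = 1,024 bytes
312,056,217.6 / 1,024 = 304,742 KiB

304,742 KiB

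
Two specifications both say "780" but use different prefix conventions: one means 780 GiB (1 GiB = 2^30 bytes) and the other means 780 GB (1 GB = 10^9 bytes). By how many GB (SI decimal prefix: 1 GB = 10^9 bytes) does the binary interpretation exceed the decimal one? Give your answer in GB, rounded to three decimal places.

780 GiB = 780 × 1,073,741,824 = 837,518,622,720 bytes
780 GB = 780 × 1,000,000,000 = 780,000,000,000 bytes
difference = 57,518,622,720 bytes
57,518,622,720 / 1,000,000,000 = 57.519 GB

57.519 GB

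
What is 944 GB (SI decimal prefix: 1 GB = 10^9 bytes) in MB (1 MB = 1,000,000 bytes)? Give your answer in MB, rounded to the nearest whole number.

944,000 MB

944 GB = 944 × 10^9 bytes = 944,000,000,000 bytes
1 MB = 10^6 bytes = 1,000,000 bytes
944,000,000,000 / 1,000,000 = 944,000 MB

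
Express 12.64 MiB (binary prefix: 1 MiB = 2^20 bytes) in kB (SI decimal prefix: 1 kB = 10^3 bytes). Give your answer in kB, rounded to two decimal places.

12.64 MiB × 1,048,576 bytes/MiB = 13,254,000.64 bytes
1 kB = 10^3 bytes = 1,000 bytes
13,254,000.64 / 1,000 = 13,254.00 kB

13,254.00 kB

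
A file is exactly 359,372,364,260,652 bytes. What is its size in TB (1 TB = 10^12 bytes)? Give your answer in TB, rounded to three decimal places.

359,372,364,260,652 bytes given.
1 TB = 1,000,000,000,000 bytes
359,372,364,260,652 / 1,000,000,000,000 = 359.372 TB

359.372 TB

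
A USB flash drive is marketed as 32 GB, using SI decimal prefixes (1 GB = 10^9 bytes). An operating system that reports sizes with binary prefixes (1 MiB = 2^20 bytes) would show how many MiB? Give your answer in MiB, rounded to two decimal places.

30,517.58 MiB

32 GB = 32 × 10^9 bytes = 32,000,000,000 bytes
1 MiB = 1,048,576 bytes
32,000,000,000 / 1,048,576 = 30,517.58 MiB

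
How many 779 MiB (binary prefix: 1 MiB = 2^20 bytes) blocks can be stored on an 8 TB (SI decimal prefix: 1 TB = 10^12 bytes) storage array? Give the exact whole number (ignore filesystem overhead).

9,793

Capacity: 8 TB = 8,000,000,000,000 bytes
Per item: 779 MiB = 816,840,704 bytes
⌊8,000,000,000,000 / 816,840,704⌋ = 9,793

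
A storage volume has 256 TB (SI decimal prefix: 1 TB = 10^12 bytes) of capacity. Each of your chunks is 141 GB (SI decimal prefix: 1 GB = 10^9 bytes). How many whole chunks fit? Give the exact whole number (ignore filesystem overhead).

Capacity: 256 TB = 256,000,000,000,000 bytes
Per item: 141 GB = 141,000,000,000 bytes
⌊256,000,000,000,000 / 141,000,000,000⌋ = 1,815

1,815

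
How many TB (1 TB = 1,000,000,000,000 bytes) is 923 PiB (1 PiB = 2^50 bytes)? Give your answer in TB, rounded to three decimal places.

923 PiB = 923 × 2^50 bytes = 1,039,205,614,015,741,952 bytes
1 TB = 10^12 bytes = 1,000,000,000,000 bytes
1,039,205,614,015,741,952 / 1,000,000,000,000 = 1,039,205.614 TB

1,039,205.614 TB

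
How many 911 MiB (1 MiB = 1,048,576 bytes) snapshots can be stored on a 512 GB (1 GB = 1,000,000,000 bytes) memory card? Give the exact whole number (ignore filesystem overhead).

Capacity: 512 GB = 512,000,000,000 bytes
Per item: 911 MiB = 955,252,736 bytes
⌊512,000,000,000 / 955,252,736⌋ = 535

535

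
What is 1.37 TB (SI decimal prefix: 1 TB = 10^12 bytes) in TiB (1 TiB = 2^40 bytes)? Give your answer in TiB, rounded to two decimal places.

1.25 TiB

1.37 TB × 1,000,000,000,000 bytes/TB = 1,370,000,000,000 bytes
1 TiB = 1,099,511,627,776 bytes
1,370,000,000,000 / 1,099,511,627,776 = 1.25 TiB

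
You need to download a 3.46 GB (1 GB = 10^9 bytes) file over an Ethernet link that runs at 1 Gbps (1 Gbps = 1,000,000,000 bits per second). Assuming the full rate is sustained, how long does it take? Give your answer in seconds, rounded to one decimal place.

27.7 seconds

3.46 GB = 3,460,000,000 bytes = 27,680,000,000 bits
1 Gbps = 1,000,000,000 bits/s
time = 27,680,000,000 / 1,000,000,000 = 27.7 s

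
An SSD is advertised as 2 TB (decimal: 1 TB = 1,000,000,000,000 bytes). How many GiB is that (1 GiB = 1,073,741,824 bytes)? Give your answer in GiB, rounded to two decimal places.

2 TB = 2 × 10^12 bytes = 2,000,000,000,000 bytes
1 GiB = 2^30 bytes = 1,073,741,824 bytes
2,000,000,000,000 / 1,073,741,824 = 1,862.65 GiB

1,862.65 GiB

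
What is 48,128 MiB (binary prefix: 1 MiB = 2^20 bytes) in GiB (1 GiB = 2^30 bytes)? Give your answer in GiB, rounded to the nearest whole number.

48,128 MiB × 1,048,576 bytes/MiB = 50,465,865,728 bytes
1 GiB = 2^30 bytes = 1,073,741,824 bytes
50,465,865,728 / 1,073,741,824 = 47 GiB

47 GiB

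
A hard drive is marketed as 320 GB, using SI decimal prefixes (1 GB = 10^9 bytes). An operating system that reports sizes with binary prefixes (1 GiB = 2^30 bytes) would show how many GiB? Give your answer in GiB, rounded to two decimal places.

320 GB = 320 × 10^9 bytes = 320,000,000,000 bytes
1 GiB = 2^30 bytes = 1,073,741,824 bytes
320,000,000,000 / 1,073,741,824 = 298.02 GiB

298.02 GiB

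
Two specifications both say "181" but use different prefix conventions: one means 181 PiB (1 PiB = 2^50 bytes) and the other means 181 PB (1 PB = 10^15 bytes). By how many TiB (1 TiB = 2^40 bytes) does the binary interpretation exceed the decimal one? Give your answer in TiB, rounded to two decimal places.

20,725.46 TiB

181 PiB = 181 × 1,125,899,906,842,624 = 203,787,883,138,514,944 bytes
181 PB = 181 × 1,000,000,000,000,000 = 181,000,000,000,000,000 bytes
difference = 22,787,883,138,514,944 bytes
22,787,883,138,514,944 / 1,099,511,627,776 = 20,725.46 TiB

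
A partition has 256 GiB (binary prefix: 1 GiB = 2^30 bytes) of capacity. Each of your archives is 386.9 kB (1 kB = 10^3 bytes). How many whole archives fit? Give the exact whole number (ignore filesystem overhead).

Capacity: 256 GiB = 274,877,906,944 bytes
Per item: 386.9 kB = 386,900 bytes
⌊274,877,906,944 / 386,900⌋ = 710,462

710,462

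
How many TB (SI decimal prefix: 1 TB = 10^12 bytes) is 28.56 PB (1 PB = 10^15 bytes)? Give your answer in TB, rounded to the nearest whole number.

28,560 TB

28.56 PB = 28.56 × 10^15 bytes = 28,560,000,000,000,000 bytes
1 TB = 1,000,000,000,000 bytes
28,560,000,000,000,000 / 1,000,000,000,000 = 28,560 TB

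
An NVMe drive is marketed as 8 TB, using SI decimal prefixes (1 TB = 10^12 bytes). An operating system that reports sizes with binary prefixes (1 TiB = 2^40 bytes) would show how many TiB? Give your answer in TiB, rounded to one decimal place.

8 TB × 1,000,000,000,000 bytes/TB = 8,000,000,000,000 bytes
1 TiB = 2^40 bytes = 1,099,511,627,776 bytes
8,000,000,000,000 / 1,099,511,627,776 = 7.3 TiB

7.3 TiB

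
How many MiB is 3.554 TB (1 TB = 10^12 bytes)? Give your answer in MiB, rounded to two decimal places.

3,389,358.52 MiB

3.554 TB × 1,000,000,000,000 bytes/TB = 3,554,000,000,000 bytes
1 MiB = 2^20 bytes = 1,048,576 bytes
3,554,000,000,000 / 1,048,576 = 3,389,358.52 MiB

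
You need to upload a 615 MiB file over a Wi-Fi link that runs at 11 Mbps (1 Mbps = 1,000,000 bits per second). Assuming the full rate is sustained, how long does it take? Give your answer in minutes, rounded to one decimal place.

7.8 minutes

615 MiB = 644,874,240 bytes = 5,158,993,920 bits
11 Mbps = 11,000,000 bits/s
time = 5,158,993,920 / 11,000,000 = 469.00 s
469.00 s / 60 = 7.8 minutes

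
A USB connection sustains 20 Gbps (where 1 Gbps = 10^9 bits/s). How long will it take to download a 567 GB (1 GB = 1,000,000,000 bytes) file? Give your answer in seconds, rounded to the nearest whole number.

567 GB = 567,000,000,000 bytes = 4,536,000,000,000 bits
20 Gbps = 20,000,000,000 bits/s
time = 4,536,000,000,000 / 20,000,000,000 = 227 s

227 seconds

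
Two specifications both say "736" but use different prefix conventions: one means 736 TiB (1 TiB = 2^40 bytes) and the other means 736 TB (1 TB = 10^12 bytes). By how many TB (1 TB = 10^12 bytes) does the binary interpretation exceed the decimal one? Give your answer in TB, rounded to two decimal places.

736 TiB = 736 × 1,099,511,627,776 = 809,240,558,043,136 bytes
736 TB = 736 × 1,000,000,000,000 = 736,000,000,000,000 bytes
difference = 73,240,558,043,136 bytes
73,240,558,043,136 / 1,000,000,000,000 = 73.24 TB

73.24 TB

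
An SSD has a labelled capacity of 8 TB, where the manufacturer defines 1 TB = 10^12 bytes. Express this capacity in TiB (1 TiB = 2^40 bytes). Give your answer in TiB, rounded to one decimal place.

8 TB = 8 × 10^12 bytes = 8,000,000,000,000 bytes
1 TiB = 2^40 bytes = 1,099,511,627,776 bytes
8,000,000,000,000 / 1,099,511,627,776 = 7.3 TiB

7.3 TiB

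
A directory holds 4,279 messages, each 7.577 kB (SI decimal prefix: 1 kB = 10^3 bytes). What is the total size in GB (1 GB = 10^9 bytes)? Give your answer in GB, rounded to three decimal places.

0.032 GB

Total = 4,279 × 7.577 kB = 32421.983 kB
= 32421.983 × 1,000 bytes = 32,421,983 bytes
1 GB = 1,000,000,000 bytes
32,421,983 / 1,000,000,000 = 0.032 GB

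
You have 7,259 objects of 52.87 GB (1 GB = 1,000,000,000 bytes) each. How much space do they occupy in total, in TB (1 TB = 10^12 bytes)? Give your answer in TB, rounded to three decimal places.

Total = 7,259 × 52.87 GB = 383783.33 GB
= 383783.33 × 1,000,000,000 bytes = 383,783,330,000,000 bytes
1 TB = 1,000,000,000,000 bytes
383,783,330,000,000 / 1,000,000,000,000 = 383.783 TB

383.783 TB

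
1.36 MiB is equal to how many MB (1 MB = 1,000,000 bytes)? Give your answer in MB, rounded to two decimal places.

1.36 MiB = 1.36 × 2^20 bytes = 1,426,063.36 bytes
1 MB = 1,000,000 bytes
1,426,063.36 / 1,000,000 = 1.43 MB

1.43 MB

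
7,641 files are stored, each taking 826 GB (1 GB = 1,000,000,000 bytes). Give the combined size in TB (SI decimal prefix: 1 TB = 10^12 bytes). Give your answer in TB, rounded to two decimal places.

6,311.47 TB

Total = 7,641 × 826 GB = 6,311,466 GB
= 6,311,466 × 1,000,000,000 bytes = 6,311,466,000,000,000 bytes
1 TB = 1,000,000,000,000 bytes
6,311,466,000,000,000 / 1,000,000,000,000 = 6,311.47 TB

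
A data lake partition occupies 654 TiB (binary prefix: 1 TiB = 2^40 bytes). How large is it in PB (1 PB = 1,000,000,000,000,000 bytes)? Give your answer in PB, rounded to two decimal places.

654 TiB = 654 × 2^40 bytes = 719,080,604,565,504 bytes
1 PB = 10^15 bytes = 1,000,000,000,000,000 bytes
719,080,604,565,504 / 1,000,000,000,000,000 = 0.72 PB

0.72 PB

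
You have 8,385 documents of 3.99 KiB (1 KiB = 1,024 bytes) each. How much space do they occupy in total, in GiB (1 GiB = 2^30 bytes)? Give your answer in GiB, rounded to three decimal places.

0.032 GiB

Total = 8,385 × 3.99 KiB = 33456.15 KiB
= 33456.15 × 1,024 bytes = 34,259,097.6 bytes
1 GiB = 1,073,741,824 bytes
34,259,097.6 / 1,073,741,824 = 0.032 GiB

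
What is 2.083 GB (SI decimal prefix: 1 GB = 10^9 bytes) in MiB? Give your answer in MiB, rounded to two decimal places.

2.083 GB × 1,000,000,000 bytes/GB = 2,083,000,000 bytes
1 MiB = 1,048,576 bytes
2,083,000,000 / 1,048,576 = 1,986.50 MiB

1,986.50 MiB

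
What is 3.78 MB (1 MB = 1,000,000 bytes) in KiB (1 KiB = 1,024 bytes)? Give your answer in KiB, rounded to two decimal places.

3.78 MB = 3.78 × 10^6 bytes = 3,780,000 bytes
1 KiB = 1,024 bytes
3,780,000 / 1,024 = 3,691.41 KiB

3,691.41 KiB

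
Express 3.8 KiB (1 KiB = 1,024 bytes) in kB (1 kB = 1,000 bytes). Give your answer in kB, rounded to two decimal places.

3.8 KiB × 1,024 bytes/KiB = 3,891.2 bytes
1 kB = 10^3 bytes = 1,000 bytes
3,891.2 / 1,000 = 3.89 kB

3.89 kB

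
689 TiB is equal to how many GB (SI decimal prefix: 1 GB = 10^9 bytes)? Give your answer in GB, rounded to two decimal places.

757,563.51 GB

689 TiB = 689 × 2^40 bytes = 757,563,511,537,664 bytes
1 GB = 1,000,000,000 bytes
757,563,511,537,664 / 1,000,000,000 = 757,563.51 GB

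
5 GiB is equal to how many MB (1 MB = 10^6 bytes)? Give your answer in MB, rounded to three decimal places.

5,368.709 MB

5 GiB = 5 × 2^30 bytes = 5,368,709,120 bytes
1 MB = 10^6 bytes = 1,000,000 bytes
5,368,709,120 / 1,000,000 = 5,368.709 MB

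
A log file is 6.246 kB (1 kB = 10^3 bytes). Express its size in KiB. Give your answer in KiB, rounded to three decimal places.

6.246 kB = 6.246 × 10^3 bytes = 6,246 bytes
1 KiB = 2^10 bytes = 1,024 bytes
6,246 / 1,024 = 6.100 KiB

6.100 KiB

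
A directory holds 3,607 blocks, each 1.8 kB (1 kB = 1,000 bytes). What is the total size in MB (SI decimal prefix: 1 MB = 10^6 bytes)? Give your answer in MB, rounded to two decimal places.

Total = 3,607 × 1.8 kB = 6492.6 kB
= 6492.6 × 1,000 bytes = 6,492,600 bytes
1 MB = 1,000,000 bytes
6,492,600 / 1,000,000 = 6.49 MB

6.49 MB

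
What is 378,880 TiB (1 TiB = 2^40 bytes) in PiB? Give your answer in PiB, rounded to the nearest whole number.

378,880 TiB = 378,880 × 2^40 bytes = 416,582,965,531,770,880 bytes
1 PiB = 2^50 bytes = 1,125,899,906,842,624 bytes
416,582,965,531,770,880 / 1,125,899,906,842,624 = 370 PiB

370 PiB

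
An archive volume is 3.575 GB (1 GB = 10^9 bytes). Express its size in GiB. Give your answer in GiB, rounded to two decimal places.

3.33 GiB

3.575 GB = 3.575 × 10^9 bytes = 3,575,000,000 bytes
1 GiB = 1,073,741,824 bytes
3,575,000,000 / 1,073,741,824 = 3.33 GiB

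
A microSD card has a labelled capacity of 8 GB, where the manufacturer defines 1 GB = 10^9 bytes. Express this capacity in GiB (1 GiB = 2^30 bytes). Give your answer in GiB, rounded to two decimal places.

8 GB = 8 × 10^9 bytes = 8,000,000,000 bytes
1 GiB = 1,073,741,824 bytes
8,000,000,000 / 1,073,741,824 = 7.45 GiB

7.45 GiB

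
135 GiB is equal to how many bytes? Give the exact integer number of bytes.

144,955,146,240 bytes

135 × 1,073,741,824 = 144,955,146,240 bytes  (1 GiB = 2^30 bytes)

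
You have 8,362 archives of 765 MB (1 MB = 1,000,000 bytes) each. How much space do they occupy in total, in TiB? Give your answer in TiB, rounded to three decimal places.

5.818 TiB

Total = 8,362 × 765 MB = 6,396,930 MB
= 6,396,930 × 1,000,000 bytes = 6,396,930,000,000 bytes
1 TiB = 1,099,511,627,776 bytes
6,396,930,000,000 / 1,099,511,627,776 = 5.818 TiB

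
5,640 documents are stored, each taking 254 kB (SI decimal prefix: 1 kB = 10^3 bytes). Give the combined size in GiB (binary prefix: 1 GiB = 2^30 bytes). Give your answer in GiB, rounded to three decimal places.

Total = 5,640 × 254 kB = 1,432,560 kB
= 1,432,560 × 1,000 bytes = 1,432,560,000 bytes
1 GiB = 1,073,741,824 bytes
1,432,560,000 / 1,073,741,824 = 1.334 GiB

1.334 GiB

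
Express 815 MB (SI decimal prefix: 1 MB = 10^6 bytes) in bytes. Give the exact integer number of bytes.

815 × 1,000,000 = 815,000,000 bytes

815,000,000 bytes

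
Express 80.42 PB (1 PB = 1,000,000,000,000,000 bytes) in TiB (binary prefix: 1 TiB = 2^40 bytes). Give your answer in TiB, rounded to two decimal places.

80.42 PB = 80.42 × 10^15 bytes = 80,420,000,000,000,000 bytes
1 TiB = 1,099,511,627,776 bytes
80,420,000,000,000,000 / 1,099,511,627,776 = 73,141.56 TiB

73,141.56 TiB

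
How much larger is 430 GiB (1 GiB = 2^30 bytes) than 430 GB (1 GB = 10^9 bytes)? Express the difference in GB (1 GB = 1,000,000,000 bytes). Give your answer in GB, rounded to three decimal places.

31.709 GB

430 GiB = 430 × 1,073,741,824 = 461,708,984,320 bytes
430 GB = 430 × 1,000,000,000 = 430,000,000,000 bytes
difference = 31,708,984,320 bytes
31,708,984,320 / 1,000,000,000 = 31.709 GB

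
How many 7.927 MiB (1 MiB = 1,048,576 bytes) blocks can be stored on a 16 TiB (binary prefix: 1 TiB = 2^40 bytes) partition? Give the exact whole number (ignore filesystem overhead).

Capacity: 16 TiB = 17,592,186,044,416 bytes
Per item: 7.927 MiB = 8,312,061.952 bytes
⌊17,592,186,044,416 / 8,312,061.952⌋ = 2,116,464

2,116,464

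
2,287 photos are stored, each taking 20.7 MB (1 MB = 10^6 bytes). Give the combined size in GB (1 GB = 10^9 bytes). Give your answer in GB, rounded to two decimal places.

47.34 GB

Total = 2,287 × 20.7 MB = 47340.9 MB
= 47340.9 × 1,000,000 bytes = 47,340,900,000 bytes
1 GB = 1,000,000,000 bytes
47,340,900,000 / 1,000,000,000 = 47.34 GB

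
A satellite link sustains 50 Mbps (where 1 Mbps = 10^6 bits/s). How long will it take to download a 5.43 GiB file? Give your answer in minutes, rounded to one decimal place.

15.5 minutes

5.43 GiB = 5,830,418,104.32 bytes = 46,643,344,834.56 bits
50 Mbps = 50,000,000 bits/s
time = 46,643,344,834.56 / 50,000,000 = 932.87 s
932.87 s / 60 = 15.5 minutes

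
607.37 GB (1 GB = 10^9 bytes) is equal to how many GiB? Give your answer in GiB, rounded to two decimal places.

565.66 GiB

607.37 GB = 607.37 × 10^9 bytes = 607,370,000,000 bytes
1 GiB = 2^30 bytes = 1,073,741,824 bytes
607,370,000,000 / 1,073,741,824 = 565.66 GiB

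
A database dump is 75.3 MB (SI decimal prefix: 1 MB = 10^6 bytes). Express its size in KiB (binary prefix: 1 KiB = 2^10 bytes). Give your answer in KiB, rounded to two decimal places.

73,535.16 KiB

75.3 MB = 75.3 × 10^6 bytes = 75,300,000 bytes
1 KiB = 1,024 bytes
75,300,000 / 1,024 = 73,535.16 KiB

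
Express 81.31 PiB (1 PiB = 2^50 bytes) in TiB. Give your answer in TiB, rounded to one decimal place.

83,261.4 TiB

81.31 PiB = 81.31 × 2^50 bytes = 91,546,921,425,373,757.44 bytes
1 TiB = 2^40 bytes = 1,099,511,627,776 bytes
91,546,921,425,373,757.44 / 1,099,511,627,776 = 83,261.4 TiB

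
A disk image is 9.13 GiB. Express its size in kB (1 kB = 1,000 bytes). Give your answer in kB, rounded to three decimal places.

9.13 GiB × 1,073,741,824 bytes/GiB = 9,803,262,853.12 bytes
1 kB = 10^3 bytes = 1,000 bytes
9,803,262,853.12 / 1,000 = 9,803,262.853 kB

9,803,262.853 kB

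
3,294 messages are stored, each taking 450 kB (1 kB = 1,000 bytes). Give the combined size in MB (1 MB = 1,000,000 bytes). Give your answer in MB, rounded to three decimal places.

1,482.300 MB

Total = 3,294 × 450 kB = 1,482,300 kB
= 1,482,300 × 1,000 bytes = 1,482,300,000 bytes
1 MB = 1,000,000 bytes
1,482,300,000 / 1,000,000 = 1,482.300 MB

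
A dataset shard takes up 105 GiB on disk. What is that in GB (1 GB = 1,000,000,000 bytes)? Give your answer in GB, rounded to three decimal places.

112.743 GB

105 GiB = 105 × 2^30 bytes = 112,742,891,520 bytes
1 GB = 1,000,000,000 bytes
112,742,891,520 / 1,000,000,000 = 112.743 GB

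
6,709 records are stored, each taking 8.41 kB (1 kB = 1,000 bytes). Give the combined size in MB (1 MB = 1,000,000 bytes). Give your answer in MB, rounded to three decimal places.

Total = 6,709 × 8.41 kB = 56422.69 kB
= 56422.69 × 1,000 bytes = 56,422,690 bytes
1 MB = 1,000,000 bytes
56,422,690 / 1,000,000 = 56.423 MB

56.423 MB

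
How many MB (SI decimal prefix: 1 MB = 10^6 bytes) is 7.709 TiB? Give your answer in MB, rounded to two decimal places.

8,476,135.14 MB

7.709 TiB × 1,099,511,627,776 bytes/TiB = 8,476,135,138,525.184 bytes
1 MB = 1,000,000 bytes
8,476,135,138,525.184 / 1,000,000 = 8,476,135.14 MB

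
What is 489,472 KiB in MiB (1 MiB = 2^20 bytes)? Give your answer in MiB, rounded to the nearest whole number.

478 MiB

489,472 KiB = 489,472 × 2^10 bytes = 501,219,328 bytes
1 MiB = 1,048,576 bytes
501,219,328 / 1,048,576 = 478 MiB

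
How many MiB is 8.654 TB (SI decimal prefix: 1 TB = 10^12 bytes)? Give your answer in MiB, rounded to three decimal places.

8.654 TB × 1,000,000,000,000 bytes/TB = 8,654,000,000,000 bytes
1 MiB = 1,048,576 bytes
8,654,000,000,000 / 1,048,576 = 8,253,097.534 MiB

8,253,097.534 MiB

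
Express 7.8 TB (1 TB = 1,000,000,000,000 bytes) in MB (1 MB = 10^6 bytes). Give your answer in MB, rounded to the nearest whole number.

7,800,000 MB

7.8 TB = 7.8 × 10^12 bytes = 7,800,000,000,000 bytes
1 MB = 10^6 bytes = 1,000,000 bytes
7,800,000,000,000 / 1,000,000 = 7,800,000 MB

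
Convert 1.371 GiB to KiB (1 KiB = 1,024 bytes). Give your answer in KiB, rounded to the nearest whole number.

1.371 GiB = 1.371 × 2^30 bytes = 1,472,100,040.704 bytes
1 KiB = 2^10 bytes = 1,024 bytes
1,472,100,040.704 / 1,024 = 1,437,598 KiB

1,437,598 KiB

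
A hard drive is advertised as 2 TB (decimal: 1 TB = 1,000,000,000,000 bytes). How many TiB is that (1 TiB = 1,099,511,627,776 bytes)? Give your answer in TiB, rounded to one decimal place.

1.8 TiB

2 TB = 2 × 10^12 bytes = 2,000,000,000,000 bytes
1 TiB = 2^40 bytes = 1,099,511,627,776 bytes
2,000,000,000,000 / 1,099,511,627,776 = 1.8 TiB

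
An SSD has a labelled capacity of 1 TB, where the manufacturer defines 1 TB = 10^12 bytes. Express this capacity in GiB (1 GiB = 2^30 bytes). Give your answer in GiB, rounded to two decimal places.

931.32 GiB

1 TB × 1,000,000,000,000 bytes/TB = 1,000,000,000,000 bytes
1 GiB = 2^30 bytes = 1,073,741,824 bytes
1,000,000,000,000 / 1,073,741,824 = 931.32 GiB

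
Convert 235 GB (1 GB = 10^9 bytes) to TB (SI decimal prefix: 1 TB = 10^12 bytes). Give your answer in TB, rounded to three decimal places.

0.235 TB

235 GB = 235 × 10^9 bytes = 235,000,000,000 bytes
1 TB = 1,000,000,000,000 bytes
235,000,000,000 / 1,000,000,000,000 = 0.235 TB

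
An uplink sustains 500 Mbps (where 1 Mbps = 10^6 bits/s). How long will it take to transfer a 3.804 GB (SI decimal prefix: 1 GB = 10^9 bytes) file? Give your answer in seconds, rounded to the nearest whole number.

61 seconds

3.804 GB = 3,804,000,000 bytes = 30,432,000,000 bits
500 Mbps = 500,000,000 bits/s
time = 30,432,000,000 / 500,000,000 = 61 s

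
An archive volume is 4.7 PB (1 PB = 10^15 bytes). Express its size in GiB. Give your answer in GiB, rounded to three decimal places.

4,377,216.101 GiB

4.7 PB × 1,000,000,000,000,000 bytes/PB = 4,700,000,000,000,000 bytes
1 GiB = 2^30 bytes = 1,073,741,824 bytes
4,700,000,000,000,000 / 1,073,741,824 = 4,377,216.101 GiB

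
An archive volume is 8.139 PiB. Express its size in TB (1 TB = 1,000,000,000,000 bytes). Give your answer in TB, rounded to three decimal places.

9,163.699 TB

8.139 PiB = 8.139 × 2^50 bytes = 9,163,699,341,792,116.736 bytes
1 TB = 10^12 bytes = 1,000,000,000,000 bytes
9,163,699,341,792,116.736 / 1,000,000,000,000 = 9,163.699 TB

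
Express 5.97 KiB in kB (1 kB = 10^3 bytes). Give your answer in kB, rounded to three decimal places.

5.97 KiB = 5.97 × 2^10 bytes = 6,113.28 bytes
1 kB = 1,000 bytes
6,113.28 / 1,000 = 6.113 kB

6.113 kB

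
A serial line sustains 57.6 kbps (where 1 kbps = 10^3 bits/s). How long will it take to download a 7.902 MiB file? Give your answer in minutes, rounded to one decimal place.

7.902 MiB = 8,285,847.552 bytes = 66,286,780.416 bits
57.6 kbps = 57,600 bits/s
time = 66,286,780.416 / 57,600 = 1,150.81 s
1,150.81 s / 60 = 19.2 minutes

19.2 minutes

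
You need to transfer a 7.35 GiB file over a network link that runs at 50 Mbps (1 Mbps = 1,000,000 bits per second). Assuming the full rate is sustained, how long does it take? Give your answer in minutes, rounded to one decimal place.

21.0 minutes

7.35 GiB = 7,892,002,406.4 bytes = 63,136,019,251.2 bits
50 Mbps = 50,000,000 bits/s
time = 63,136,019,251.2 / 50,000,000 = 1,262.72 s
1,262.72 s / 60 = 21.0 minutes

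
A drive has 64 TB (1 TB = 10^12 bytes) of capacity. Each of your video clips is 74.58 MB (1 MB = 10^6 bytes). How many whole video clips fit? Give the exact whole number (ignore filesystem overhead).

858,138

Capacity: 64 TB = 64,000,000,000,000 bytes
Per item: 74.58 MB = 74,580,000 bytes
⌊64,000,000,000,000 / 74,580,000⌋ = 858,138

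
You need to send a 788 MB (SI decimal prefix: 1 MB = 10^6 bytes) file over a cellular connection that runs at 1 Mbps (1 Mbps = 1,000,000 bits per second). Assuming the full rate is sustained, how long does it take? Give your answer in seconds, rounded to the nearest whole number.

788 MB = 788,000,000 bytes = 6,304,000,000 bits
1 Mbps = 1,000,000 bits/s
time = 6,304,000,000 / 1,000,000 = 6,304 s

6,304 seconds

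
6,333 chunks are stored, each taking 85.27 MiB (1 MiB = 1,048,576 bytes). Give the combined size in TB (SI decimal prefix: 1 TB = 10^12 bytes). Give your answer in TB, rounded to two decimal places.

Total = 6,333 × 85.27 MiB = 540014.91 MiB
= 540014.91 × 1,048,576 bytes = 566,246,674,268.16 bytes
1 TB = 1,000,000,000,000 bytes
566,246,674,268.16 / 1,000,000,000,000 = 0.57 TB

0.57 TB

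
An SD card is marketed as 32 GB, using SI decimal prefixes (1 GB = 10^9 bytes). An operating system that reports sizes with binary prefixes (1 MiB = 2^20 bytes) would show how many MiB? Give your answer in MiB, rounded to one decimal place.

32 GB × 1,000,000,000 bytes/GB = 32,000,000,000 bytes
1 MiB = 1,048,576 bytes
32,000,000,000 / 1,048,576 = 30,517.6 MiB

30,517.6 MiB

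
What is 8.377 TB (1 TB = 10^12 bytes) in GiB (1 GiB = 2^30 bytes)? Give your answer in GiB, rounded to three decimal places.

8.377 TB × 1,000,000,000,000 bytes/TB = 8,377,000,000,000 bytes
1 GiB = 2^30 bytes = 1,073,741,824 bytes
8,377,000,000,000 / 1,073,741,824 = 7,801.689 GiB

7,801.689 GiB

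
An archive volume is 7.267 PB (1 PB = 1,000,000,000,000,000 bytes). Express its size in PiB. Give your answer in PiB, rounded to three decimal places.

7.267 PB = 7.267 × 10^15 bytes = 7,267,000,000,000,000 bytes
1 PiB = 2^50 bytes = 1,125,899,906,842,624 bytes
7,267,000,000,000,000 / 1,125,899,906,842,624 = 6.454 PiB

6.454 PiB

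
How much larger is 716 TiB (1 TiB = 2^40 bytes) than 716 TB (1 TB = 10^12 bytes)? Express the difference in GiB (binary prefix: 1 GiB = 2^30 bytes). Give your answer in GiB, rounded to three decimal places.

66,357.037 GiB

716 TiB = 716 × 1,099,511,627,776 = 787,250,325,487,616 bytes
716 TB = 716 × 1,000,000,000,000 = 716,000,000,000,000 bytes
difference = 71,250,325,487,616 bytes
71,250,325,487,616 / 1,073,741,824 = 66,357.037 GiB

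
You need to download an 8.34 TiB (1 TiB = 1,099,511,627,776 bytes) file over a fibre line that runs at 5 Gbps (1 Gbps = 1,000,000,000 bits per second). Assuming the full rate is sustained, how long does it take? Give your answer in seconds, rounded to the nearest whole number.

8.34 TiB = 9,169,926,975,651.84 bytes = 73,359,415,805,214.72 bits
5 Gbps = 5,000,000,000 bits/s
time = 73,359,415,805,214.72 / 5,000,000,000 = 14,672 s

14,672 seconds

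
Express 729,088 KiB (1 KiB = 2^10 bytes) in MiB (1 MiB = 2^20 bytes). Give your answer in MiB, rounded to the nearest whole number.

712 MiB

729,088 KiB × 1,024 bytes/KiB = 746,586,112 bytes
1 MiB = 1,048,576 bytes
746,586,112 / 1,048,576 = 712 MiB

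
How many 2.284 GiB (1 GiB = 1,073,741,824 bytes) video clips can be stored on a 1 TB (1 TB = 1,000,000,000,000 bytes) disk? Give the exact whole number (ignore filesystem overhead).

Capacity: 1 TB = 1,000,000,000,000 bytes
Per item: 2.284 GiB = 2,452,426,326.016 bytes
⌊1,000,000,000,000 / 2,452,426,326.016⌋ = 407

407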